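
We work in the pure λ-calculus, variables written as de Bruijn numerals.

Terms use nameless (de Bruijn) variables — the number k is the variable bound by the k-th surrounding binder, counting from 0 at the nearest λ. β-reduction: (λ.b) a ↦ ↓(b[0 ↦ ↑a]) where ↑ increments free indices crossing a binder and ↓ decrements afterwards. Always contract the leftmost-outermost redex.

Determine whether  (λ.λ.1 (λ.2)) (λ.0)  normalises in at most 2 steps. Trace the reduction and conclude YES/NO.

Answer: YES — reaches normal form λ.λ.λ.0 in 2 ≤ 2 steps

Working:
  start: (λ.λ.1 (λ.2)) (λ.0)
  [1] λ.(λ.0) (λ.λ.0)
  [2] λ.λ.λ.0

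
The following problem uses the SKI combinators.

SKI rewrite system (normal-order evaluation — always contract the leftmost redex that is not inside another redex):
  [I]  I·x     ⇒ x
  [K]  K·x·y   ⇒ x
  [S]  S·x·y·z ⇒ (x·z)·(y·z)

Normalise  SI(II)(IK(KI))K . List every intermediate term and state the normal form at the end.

Answer: normal form = I  (in 5 steps)

Derivation:
  start: SI(II)(IK(KI))K
  [1] I(IK(KI))(II(IK(KI)))K
  [2] IK(KI)(II(IK(KI)))K
  [3] K(KI)(II(IK(KI)))K
  [4] KIK
  [5] I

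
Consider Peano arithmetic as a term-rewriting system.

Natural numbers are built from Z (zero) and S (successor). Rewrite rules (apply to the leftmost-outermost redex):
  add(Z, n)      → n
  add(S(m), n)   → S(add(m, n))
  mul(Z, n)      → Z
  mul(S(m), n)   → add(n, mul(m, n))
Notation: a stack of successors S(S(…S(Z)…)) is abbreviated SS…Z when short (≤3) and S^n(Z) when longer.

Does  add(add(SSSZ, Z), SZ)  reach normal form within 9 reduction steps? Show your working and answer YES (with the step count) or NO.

Answer: YES — reaches normal form S^4(Z) in 8 ≤ 9 steps

Derivation:
  start: add(add(SSSZ, Z), SZ)
  →1  add(S(add(SSZ, Z)), SZ)
  →2  S(add(add(SSZ, Z), SZ))
  →3  S(add(S(add(SZ, Z)), SZ))
  →4  S(S(add(add(SZ, Z), SZ)))
  →5  S(S(add(S(add(Z, Z)), SZ)))
  →6  S(S(S(add(add(Z, Z), SZ))))
  →7  S(S(S(add(Z, SZ))))
  →8  S^4(Z)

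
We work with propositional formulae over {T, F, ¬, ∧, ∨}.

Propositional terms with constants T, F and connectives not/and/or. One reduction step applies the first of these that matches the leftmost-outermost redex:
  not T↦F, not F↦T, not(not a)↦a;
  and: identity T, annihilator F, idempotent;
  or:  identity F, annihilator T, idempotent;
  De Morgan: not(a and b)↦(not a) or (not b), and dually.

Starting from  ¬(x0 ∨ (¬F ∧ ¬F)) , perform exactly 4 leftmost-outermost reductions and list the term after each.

  start: ¬(x0 ∨ (¬F ∧ ¬F))
  →1  ¬x0 ∧ ¬(¬F ∧ ¬F)
  →2  ¬x0 ∧ (¬¬F ∨ ¬¬F)
  →3  ¬x0 ∧ ¬¬F
  →4  ¬x0 ∧ F

Answer: after 4 steps: ¬x0 ∧ F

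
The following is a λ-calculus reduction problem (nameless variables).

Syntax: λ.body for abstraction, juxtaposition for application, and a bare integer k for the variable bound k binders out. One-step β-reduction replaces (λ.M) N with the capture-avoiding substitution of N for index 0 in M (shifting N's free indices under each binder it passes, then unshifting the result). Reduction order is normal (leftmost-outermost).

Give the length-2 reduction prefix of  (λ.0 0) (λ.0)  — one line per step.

  start: (λ.0 0) (λ.0)
  [1] (λ.0) (λ.0)
  [2] λ.0

Answer: after 2 steps: λ.0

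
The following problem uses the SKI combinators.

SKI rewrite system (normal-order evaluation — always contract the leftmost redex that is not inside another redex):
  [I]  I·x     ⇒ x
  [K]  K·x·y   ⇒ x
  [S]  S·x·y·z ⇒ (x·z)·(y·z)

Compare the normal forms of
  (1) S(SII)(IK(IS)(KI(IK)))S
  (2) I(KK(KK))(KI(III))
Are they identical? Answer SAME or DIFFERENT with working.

Answer: DIFFERENT — A ⇓ SS(SS), B ⇓ KI

Reduction:
Term A:
  start: S(SII)(IK(IS)(KI(IK)))S
  →1  SIIS(IK(IS)(KI(IK))S)
  →2  IS(IS)(IK(IS)(KI(IK))S)
  →3  S(IS)(IK(IS)(KI(IK))S)
  →4  SS(IK(IS)(KI(IK))S)
  →5  SS(K(IS)(KI(IK))S)
  →6  SS(ISS)
  →7  SS(SS)

Term B:
  start: I(KK(KK))(KI(III))
  →1  KK(KK)(KI(III))
  →2  K(KI(III))
  →3  KI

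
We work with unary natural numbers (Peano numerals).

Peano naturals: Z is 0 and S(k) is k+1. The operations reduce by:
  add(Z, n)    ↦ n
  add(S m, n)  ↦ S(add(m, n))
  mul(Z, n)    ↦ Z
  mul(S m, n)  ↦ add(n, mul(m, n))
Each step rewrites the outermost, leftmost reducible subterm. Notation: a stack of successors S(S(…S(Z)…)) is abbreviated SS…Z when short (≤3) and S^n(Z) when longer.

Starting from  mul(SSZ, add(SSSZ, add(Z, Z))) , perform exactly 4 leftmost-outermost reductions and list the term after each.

Answer: after 4 steps: S(add(S(add(SZ, add(Z, Z))), mul(SZ, add(SSSZ, add(Z, Z)))))

Working:
  start: mul(SSZ, add(SSSZ, add(Z, Z)))
  →1  add(add(SSSZ, add(Z, Z)), mul(SZ, add(SSSZ, add(Z, Z))))
  →2  add(S(add(SSZ, add(Z, Z))), mul(SZ, add(SSSZ, add(Z, Z))))
  →3  S(add(add(SSZ, add(Z, Z)), mul(SZ, add(SSSZ, add(Z, Z)))))
  →4  S(add(S(add(SZ, add(Z, Z))), mul(SZ, add(SSSZ, add(Z, Z)))))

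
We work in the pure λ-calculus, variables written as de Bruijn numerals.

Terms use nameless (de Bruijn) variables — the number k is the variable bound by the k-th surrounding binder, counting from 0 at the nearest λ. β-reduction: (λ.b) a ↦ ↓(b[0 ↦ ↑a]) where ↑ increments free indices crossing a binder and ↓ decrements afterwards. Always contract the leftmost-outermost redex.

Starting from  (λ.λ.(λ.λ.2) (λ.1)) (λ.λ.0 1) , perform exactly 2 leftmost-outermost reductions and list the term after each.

  start: (λ.λ.(λ.λ.2) (λ.1)) (λ.λ.0 1)
  step 1: λ.(λ.λ.2) (λ.1)
  step 2: λ.λ.1

Answer: after 2 steps: λ.λ.1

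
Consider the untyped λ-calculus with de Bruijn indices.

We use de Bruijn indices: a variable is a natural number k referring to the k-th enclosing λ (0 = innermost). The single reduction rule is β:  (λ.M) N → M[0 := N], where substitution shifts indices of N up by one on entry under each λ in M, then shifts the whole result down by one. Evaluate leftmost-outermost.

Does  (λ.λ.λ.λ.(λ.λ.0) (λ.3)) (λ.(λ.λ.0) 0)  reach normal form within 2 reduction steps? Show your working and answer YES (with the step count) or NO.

  start: (λ.λ.λ.λ.(λ.λ.0) (λ.3)) (λ.(λ.λ.0) 0)
  →1  λ.λ.λ.(λ.λ.0) (λ.3)
  →2  λ.λ.λ.λ.0

Answer: YES — reaches normal form λ.λ.λ.λ.0 in 2 ≤ 2 steps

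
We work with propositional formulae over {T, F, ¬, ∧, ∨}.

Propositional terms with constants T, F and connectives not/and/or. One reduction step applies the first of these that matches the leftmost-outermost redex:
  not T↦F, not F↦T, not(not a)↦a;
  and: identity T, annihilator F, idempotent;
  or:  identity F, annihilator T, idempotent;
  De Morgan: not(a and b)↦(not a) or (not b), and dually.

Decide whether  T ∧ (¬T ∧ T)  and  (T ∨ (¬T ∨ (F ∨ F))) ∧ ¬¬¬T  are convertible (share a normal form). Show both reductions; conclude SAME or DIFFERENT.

Term A:
  start: T ∧ (¬T ∧ T)
  step 1: ¬T ∧ T
  step 2: ¬T
  step 3: F

Term B:
  start: (T ∨ (¬T ∨ (F ∨ F))) ∧ ¬¬¬T
  step 1: T ∧ ¬¬¬T
  step 2: ¬¬¬T
  step 3: ¬T
  step 4: F

Answer: SAME — A ⇓ F, B ⇓ F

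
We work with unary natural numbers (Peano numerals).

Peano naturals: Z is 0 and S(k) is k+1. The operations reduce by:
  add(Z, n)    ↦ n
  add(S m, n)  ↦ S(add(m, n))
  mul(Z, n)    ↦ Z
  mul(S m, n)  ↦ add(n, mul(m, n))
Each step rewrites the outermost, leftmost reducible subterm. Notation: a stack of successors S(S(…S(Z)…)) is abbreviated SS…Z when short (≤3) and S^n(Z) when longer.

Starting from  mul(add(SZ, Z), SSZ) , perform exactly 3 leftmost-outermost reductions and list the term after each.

  start: mul(add(SZ, Z), SSZ)
  step 1: mul(S(add(Z, Z)), SSZ)
  step 2: add(SSZ, mul(add(Z, Z), SSZ))
  step 3: S(add(SZ, mul(add(Z, Z), SSZ)))

Answer: after 3 steps: S(add(SZ, mul(add(Z, Z), SSZ)))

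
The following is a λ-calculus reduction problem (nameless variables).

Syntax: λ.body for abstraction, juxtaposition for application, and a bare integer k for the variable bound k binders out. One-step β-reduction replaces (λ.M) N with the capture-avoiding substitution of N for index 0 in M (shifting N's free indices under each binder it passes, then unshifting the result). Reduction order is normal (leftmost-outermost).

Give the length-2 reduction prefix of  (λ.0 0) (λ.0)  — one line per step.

  start: (λ.0 0) (λ.0)
  [1] (λ.0) (λ.0)
  [2] λ.0

Answer: after 2 steps: λ.0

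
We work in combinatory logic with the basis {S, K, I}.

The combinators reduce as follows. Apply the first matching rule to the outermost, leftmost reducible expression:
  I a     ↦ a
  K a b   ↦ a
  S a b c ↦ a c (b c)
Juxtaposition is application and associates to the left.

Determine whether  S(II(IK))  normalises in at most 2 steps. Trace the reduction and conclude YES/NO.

  start: S(II(IK))
  step 1: S(I(IK))
  step 2: S(IK)

Answer: NO — after 2 steps the term is S(IK), not yet normal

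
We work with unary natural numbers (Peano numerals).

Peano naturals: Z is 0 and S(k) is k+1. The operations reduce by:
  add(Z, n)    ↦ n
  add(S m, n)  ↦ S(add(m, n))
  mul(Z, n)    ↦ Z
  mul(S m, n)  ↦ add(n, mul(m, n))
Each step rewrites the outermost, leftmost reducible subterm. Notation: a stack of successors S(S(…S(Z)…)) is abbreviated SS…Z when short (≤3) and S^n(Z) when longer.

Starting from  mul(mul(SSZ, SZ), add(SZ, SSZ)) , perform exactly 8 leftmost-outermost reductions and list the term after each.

Answer: after 8 steps: S(S(S(add(Z, mul(add(Z, mul(SZ, SZ)), add(SZ, SSZ))))))

Working:
  start: mul(mul(SSZ, SZ), add(SZ, SSZ))
  →1  mul(add(SZ, mul(SZ, SZ)), add(SZ, SSZ))
  →2  mul(S(add(Z, mul(SZ, SZ))), add(SZ, SSZ))
  →3  add(add(SZ, SSZ), mul(add(Z, mul(SZ, SZ)), add(SZ, SSZ)))
  →4  add(S(add(Z, SSZ)), mul(add(Z, mul(SZ, SZ)), add(SZ, SSZ)))
  →5  S(add(add(Z, SSZ), mul(add(Z, mul(SZ, SZ)), add(SZ, SSZ))))
  →6  S(add(SSZ, mul(add(Z, mul(SZ, SZ)), add(SZ, SSZ))))
  →7  S(S(add(SZ, mul(add(Z, mul(SZ, SZ)), add(SZ, SSZ)))))
  →8  S(S(S(add(Z, mul(add(Z, mul(SZ, SZ)), add(SZ, SSZ))))))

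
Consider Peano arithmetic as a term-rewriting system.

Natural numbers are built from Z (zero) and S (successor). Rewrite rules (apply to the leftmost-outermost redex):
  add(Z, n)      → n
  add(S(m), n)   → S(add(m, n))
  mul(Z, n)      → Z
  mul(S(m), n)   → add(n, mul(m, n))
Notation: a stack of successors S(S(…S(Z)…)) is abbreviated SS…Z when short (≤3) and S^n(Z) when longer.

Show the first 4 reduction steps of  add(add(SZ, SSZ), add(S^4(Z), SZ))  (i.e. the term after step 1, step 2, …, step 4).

Answer: after 4 steps: S(S(add(SZ, add(S^4(Z), SZ))))

Reduction:
  start: add(add(SZ, SSZ), add(S^4(Z), SZ))
  step 1: add(S(add(Z, SSZ)), add(S^4(Z), SZ))
  step 2: S(add(add(Z, SSZ), add(S^4(Z), SZ)))
  step 3: S(add(SSZ, add(S^4(Z), SZ)))
  step 4: S(S(add(SZ, add(S^4(Z), SZ))))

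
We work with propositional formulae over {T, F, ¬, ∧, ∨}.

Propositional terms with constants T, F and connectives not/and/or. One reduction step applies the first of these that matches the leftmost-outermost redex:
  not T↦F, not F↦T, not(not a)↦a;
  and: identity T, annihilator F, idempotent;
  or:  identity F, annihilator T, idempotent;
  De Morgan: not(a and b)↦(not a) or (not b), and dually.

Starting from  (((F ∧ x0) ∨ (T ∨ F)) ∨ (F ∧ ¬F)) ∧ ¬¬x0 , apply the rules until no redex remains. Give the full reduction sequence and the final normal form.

Answer: normal form = x0  (in 6 steps)

Derivation:
  start: (((F ∧ x0) ∨ (T ∨ F)) ∨ (F ∧ ¬F)) ∧ ¬¬x0
  →1  ((F ∨ (T ∨ F)) ∨ (F ∧ ¬F)) ∧ ¬¬x0
  →2  ((T ∨ F) ∨ (F ∧ ¬F)) ∧ ¬¬x0
  →3  (T ∨ (F ∧ ¬F)) ∧ ¬¬x0
  →4  T ∧ ¬¬x0
  →5  ¬¬x0
  →6  x0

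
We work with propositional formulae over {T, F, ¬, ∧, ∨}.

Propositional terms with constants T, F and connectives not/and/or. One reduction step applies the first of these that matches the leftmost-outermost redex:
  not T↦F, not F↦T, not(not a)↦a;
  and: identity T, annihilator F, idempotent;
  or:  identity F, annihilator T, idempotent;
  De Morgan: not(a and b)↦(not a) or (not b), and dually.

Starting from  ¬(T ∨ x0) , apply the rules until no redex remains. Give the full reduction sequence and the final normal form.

Answer: normal form = F  (in 3 steps)

Working:
  start: ¬(T ∨ x0)
  →1  ¬T ∧ ¬x0
  →2  F ∧ ¬x0
  →3  F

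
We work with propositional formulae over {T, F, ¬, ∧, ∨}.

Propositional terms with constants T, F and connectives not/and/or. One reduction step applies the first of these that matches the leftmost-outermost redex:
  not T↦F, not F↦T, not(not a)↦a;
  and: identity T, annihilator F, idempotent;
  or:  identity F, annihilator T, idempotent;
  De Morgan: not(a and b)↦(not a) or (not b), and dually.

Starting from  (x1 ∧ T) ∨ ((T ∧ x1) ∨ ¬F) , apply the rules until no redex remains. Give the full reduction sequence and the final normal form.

  start: (x1 ∧ T) ∨ ((T ∧ x1) ∨ ¬F)
  →1  x1 ∨ ((T ∧ x1) ∨ ¬F)
  →2  x1 ∨ (x1 ∨ ¬F)
  →3  x1 ∨ (x1 ∨ T)
  →4  x1 ∨ T
  →5  T

Answer: normal form = T  (in 5 steps)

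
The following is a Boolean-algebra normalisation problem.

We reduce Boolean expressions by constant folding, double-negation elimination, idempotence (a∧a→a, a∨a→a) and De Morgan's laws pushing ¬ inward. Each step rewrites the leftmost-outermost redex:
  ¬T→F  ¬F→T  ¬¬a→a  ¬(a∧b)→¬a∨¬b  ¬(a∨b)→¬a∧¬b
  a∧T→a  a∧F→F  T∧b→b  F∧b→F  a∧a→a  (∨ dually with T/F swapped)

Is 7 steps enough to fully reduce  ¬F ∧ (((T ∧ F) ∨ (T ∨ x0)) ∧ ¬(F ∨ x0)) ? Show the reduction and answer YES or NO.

  start: ¬F ∧ (((T ∧ F) ∨ (T ∨ x0)) ∧ ¬(F ∨ x0))
  →1  T ∧ (((T ∧ F) ∨ (T ∨ x0)) ∧ ¬(F ∨ x0))
  →2  ((T ∧ F) ∨ (T ∨ x0)) ∧ ¬(F ∨ x0)
  →3  (F ∨ (T ∨ x0)) ∧ ¬(F ∨ x0)
  →4  (T ∨ x0) ∧ ¬(F ∨ x0)
  →5  T ∧ ¬(F ∨ x0)
  →6  ¬(F ∨ x0)
  →7  ¬F ∧ ¬x0

Answer: NO — after 7 steps the term is ¬F ∧ ¬x0, not yet normal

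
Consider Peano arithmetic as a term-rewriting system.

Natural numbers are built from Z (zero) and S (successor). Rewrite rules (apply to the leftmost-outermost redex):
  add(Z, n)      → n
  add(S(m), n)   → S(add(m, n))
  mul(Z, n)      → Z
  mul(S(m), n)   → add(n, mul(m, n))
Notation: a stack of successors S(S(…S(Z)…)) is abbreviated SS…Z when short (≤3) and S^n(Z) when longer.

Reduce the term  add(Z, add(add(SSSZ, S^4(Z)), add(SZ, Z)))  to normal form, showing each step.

Answer: normal form = S^8(Z)  (in 15 steps)

Reduction:
  start: add(Z, add(add(SSSZ, S^4(Z)), add(SZ, Z)))
  →1  add(add(SSSZ, S^4(Z)), add(SZ, Z))
  →2  add(S(add(SSZ, S^4(Z))), add(SZ, Z))
  →3  S(add(add(SSZ, S^4(Z)), add(SZ, Z)))
  →4  S(add(S(add(SZ, S^4(Z))), add(SZ, Z)))
  →5  S(S(add(add(SZ, S^4(Z)), add(SZ, Z))))
  →6  S(S(add(S(add(Z, S^4(Z))), add(SZ, Z))))
  →7  S(S(S(add(add(Z, S^4(Z)), add(SZ, Z)))))
  →8  S(S(S(add(S^4(Z), add(SZ, Z)))))
  →9  S(S(S(S(add(SSSZ, add(SZ, Z))))))
  →10  S(S(S(S(S(add(SSZ, add(SZ, Z)))))))
  →11  S(S(S(S(S(S(add(SZ, add(SZ, Z))))))))
  →12  S(S(S(S(S(S(S(add(Z, add(SZ, Z)))))))))
  →13  S(S(S(S(S(S(S(add(SZ, Z))))))))
  →14  S(S(S(S(S(S(S(S(add(Z, Z)))))))))
  →15  S^8(Z)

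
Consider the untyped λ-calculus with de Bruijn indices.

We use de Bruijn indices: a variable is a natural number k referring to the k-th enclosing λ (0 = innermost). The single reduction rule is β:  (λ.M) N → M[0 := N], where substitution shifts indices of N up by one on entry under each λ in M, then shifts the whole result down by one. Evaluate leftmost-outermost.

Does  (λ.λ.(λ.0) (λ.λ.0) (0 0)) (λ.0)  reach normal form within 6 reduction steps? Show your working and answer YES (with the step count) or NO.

  start: (λ.λ.(λ.0) (λ.λ.0) (0 0)) (λ.0)
  →1  λ.(λ.0) (λ.λ.0) (0 0)
  →2  λ.(λ.λ.0) (0 0)
  →3  λ.λ.0

Answer: YES — reaches normal form λ.λ.0 in 3 ≤ 6 steps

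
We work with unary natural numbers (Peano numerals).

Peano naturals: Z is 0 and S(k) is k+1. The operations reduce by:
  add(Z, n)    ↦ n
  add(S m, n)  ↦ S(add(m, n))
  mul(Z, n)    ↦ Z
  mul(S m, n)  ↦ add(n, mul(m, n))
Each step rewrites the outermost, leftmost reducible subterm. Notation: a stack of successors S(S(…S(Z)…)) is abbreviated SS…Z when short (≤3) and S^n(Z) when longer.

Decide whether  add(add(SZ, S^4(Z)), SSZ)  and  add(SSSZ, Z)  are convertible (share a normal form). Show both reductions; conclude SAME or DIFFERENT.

Answer: DIFFERENT — A ⇓ S^7(Z), B ⇓ SSSZ

Working:
Term A:
  start: add(add(SZ, S^4(Z)), SSZ)
  step 1: add(S(add(Z, S^4(Z))), SSZ)
  step 2: S(add(add(Z, S^4(Z)), SSZ))
  step 3: S(add(S^4(Z), SSZ))
  step 4: S(S(add(SSSZ, SSZ)))
  step 5: S(S(S(add(SSZ, SSZ))))
  step 6: S(S(S(S(add(SZ, SSZ)))))
  step 7: S(S(S(S(S(add(Z, SSZ))))))
  step 8: S^7(Z)

Term B:
  start: add(SSSZ, Z)
  step 1: S(add(SSZ, Z))
  step 2: S(S(add(SZ, Z)))
  step 3: S(S(S(add(Z, Z))))
  step 4: SSSZ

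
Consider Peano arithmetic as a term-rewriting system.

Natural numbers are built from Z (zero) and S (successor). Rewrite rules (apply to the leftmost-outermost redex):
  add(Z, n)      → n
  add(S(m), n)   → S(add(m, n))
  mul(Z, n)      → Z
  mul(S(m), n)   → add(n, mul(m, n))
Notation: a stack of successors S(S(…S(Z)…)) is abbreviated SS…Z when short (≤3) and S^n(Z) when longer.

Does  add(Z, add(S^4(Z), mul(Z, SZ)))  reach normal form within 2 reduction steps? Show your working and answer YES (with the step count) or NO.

  start: add(Z, add(S^4(Z), mul(Z, SZ)))
  →1  add(S^4(Z), mul(Z, SZ))
  →2  S(add(SSSZ, mul(Z, SZ)))

Answer: NO — after 2 steps the term is S(add(SSSZ, mul(Z, SZ))), not yet normal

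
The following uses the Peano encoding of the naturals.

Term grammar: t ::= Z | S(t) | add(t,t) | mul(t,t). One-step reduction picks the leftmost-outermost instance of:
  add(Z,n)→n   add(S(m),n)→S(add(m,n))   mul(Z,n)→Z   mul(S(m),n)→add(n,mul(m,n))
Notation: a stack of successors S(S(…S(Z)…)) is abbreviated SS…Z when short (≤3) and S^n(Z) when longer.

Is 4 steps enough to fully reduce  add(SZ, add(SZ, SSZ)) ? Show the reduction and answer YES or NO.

Answer: YES — reaches normal form S^4(Z) in 4 ≤ 4 steps

Derivation:
  start: add(SZ, add(SZ, SSZ))
  step 1: S(add(Z, add(SZ, SSZ)))
  step 2: S(add(SZ, SSZ))
  step 3: S(S(add(Z, SSZ)))
  step 4: S^4(Z)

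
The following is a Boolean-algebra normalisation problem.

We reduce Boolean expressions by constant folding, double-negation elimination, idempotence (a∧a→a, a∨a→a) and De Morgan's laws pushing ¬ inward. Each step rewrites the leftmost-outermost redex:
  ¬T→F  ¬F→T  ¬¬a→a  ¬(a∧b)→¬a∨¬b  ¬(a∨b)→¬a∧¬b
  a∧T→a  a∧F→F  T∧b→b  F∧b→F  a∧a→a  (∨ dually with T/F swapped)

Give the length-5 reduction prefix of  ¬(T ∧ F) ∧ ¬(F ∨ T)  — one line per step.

Answer: after 5 steps: ¬(F ∨ T)

Reduction:
  start: ¬(T ∧ F) ∧ ¬(F ∨ T)
  step 1: (¬T ∨ ¬F) ∧ ¬(F ∨ T)
  step 2: (F ∨ ¬F) ∧ ¬(F ∨ T)
  step 3: ¬F ∧ ¬(F ∨ T)
  step 4: T ∧ ¬(F ∨ T)
  step 5: ¬(F ∨ T)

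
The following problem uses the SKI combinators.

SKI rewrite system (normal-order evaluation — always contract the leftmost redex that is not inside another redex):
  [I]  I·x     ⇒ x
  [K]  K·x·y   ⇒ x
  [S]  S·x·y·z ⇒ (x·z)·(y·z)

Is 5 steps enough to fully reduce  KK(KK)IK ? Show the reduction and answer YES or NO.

Answer: YES — reaches normal form I in 2 ≤ 5 steps

Reduction:
  start: KK(KK)IK
  step 1: KIK
  step 2: I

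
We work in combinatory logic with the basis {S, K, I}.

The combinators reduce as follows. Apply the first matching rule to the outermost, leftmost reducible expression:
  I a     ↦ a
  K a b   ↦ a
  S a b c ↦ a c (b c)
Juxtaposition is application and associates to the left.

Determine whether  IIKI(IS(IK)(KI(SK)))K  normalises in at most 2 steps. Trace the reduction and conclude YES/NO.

  start: IIKI(IS(IK)(KI(SK)))K
  step 1: IKI(IS(IK)(KI(SK)))K
  step 2: KI(IS(IK)(KI(SK)))K

Answer: NO — after 2 steps the term is KI(IS(IK)(KI(SK)))K, not yet normal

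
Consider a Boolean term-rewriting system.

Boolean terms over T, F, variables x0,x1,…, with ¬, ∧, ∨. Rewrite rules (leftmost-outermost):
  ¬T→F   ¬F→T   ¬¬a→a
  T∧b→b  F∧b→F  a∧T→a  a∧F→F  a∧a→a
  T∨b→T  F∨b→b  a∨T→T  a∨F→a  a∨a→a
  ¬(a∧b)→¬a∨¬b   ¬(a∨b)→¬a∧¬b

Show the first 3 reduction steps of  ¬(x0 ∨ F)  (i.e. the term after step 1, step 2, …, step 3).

Answer: after 3 steps: ¬x0

Working:
  start: ¬(x0 ∨ F)
  step 1: ¬x0 ∧ ¬F
  step 2: ¬x0 ∧ T
  step 3: ¬x0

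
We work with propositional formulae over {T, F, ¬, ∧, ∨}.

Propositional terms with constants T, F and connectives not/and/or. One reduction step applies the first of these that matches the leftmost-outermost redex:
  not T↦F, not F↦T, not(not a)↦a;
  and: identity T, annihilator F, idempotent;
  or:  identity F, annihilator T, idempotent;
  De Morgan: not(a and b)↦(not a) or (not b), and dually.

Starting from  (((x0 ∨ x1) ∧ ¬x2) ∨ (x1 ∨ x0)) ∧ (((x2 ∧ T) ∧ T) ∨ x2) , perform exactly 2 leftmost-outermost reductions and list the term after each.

  start: (((x0 ∨ x1) ∧ ¬x2) ∨ (x1 ∨ x0)) ∧ (((x2 ∧ T) ∧ T) ∨ x2)
  [1] (((x0 ∨ x1) ∧ ¬x2) ∨ (x1 ∨ x0)) ∧ ((x2 ∧ T) ∨ x2)
  [2] (((x0 ∨ x1) ∧ ¬x2) ∨ (x1 ∨ x0)) ∧ (x2 ∨ x2)

Answer: after 2 steps: (((x0 ∨ x1) ∧ ¬x2) ∨ (x1 ∨ x0)) ∧ (x2 ∨ x2)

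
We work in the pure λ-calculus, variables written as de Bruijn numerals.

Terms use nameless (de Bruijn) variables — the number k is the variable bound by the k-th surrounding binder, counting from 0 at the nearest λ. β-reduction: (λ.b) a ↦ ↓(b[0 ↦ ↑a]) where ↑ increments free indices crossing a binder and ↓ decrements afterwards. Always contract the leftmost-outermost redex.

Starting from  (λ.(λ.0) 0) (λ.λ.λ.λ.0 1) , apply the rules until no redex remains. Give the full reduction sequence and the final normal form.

Answer: normal form = λ.λ.λ.λ.0 1  (in 2 steps)

Reduction:
  start: (λ.(λ.0) 0) (λ.λ.λ.λ.0 1)
  step 1: (λ.0) (λ.λ.λ.λ.0 1)
  step 2: λ.λ.λ.λ.0 1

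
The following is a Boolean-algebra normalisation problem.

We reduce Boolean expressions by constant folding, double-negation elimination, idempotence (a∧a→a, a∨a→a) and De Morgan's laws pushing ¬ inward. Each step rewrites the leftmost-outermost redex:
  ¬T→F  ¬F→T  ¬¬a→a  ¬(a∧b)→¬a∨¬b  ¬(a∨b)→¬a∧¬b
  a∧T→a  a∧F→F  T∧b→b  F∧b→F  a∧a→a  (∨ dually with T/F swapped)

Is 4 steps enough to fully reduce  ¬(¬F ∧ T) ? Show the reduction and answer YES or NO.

  start: ¬(¬F ∧ T)
  step 1: ¬¬F ∨ ¬T
  step 2: F ∨ ¬T
  step 3: ¬T
  step 4: F

Answer: YES — reaches normal form F in 4 ≤ 4 steps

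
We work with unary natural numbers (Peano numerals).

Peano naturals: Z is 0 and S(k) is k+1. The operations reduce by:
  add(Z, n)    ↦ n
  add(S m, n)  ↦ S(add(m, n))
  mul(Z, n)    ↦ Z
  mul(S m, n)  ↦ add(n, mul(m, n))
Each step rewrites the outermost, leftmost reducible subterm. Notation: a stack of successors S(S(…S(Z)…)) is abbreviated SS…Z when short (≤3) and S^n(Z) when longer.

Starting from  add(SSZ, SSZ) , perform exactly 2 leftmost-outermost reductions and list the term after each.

Answer: after 2 steps: S(S(add(Z, SSZ)))

Reduction:
  start: add(SSZ, SSZ)
  →1  S(add(SZ, SSZ))
  →2  S(S(add(Z, SSZ)))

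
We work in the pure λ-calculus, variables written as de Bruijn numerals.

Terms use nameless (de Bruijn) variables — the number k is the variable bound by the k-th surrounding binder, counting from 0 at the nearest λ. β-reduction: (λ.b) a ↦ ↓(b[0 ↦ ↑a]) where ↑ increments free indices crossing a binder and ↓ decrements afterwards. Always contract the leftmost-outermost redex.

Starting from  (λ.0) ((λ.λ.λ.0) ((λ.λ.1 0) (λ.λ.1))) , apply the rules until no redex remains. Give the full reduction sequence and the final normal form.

  start: (λ.0) ((λ.λ.λ.0) ((λ.λ.1 0) (λ.λ.1)))
  step 1: (λ.λ.λ.0) ((λ.λ.1 0) (λ.λ.1))
  step 2: λ.λ.0

Answer: normal form = λ.λ.0  (in 2 steps)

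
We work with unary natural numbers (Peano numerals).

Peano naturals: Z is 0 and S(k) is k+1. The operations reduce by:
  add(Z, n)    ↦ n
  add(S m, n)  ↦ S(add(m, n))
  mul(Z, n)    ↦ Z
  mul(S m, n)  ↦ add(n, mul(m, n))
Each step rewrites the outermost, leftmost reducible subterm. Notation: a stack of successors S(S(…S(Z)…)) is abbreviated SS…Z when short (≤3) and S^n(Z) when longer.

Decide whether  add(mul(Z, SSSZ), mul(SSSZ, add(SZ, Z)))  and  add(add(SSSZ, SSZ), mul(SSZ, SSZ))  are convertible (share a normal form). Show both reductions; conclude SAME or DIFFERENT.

Term A:
  start: add(mul(Z, SSSZ), mul(SSSZ, add(SZ, Z)))
  step 1: add(Z, mul(SSSZ, add(SZ, Z)))
  step 2: mul(SSSZ, add(SZ, Z))
  step 3: add(add(SZ, Z), mul(SSZ, add(SZ, Z)))
  step 4: add(S(add(Z, Z)), mul(SSZ, add(SZ, Z)))
  step 5: S(add(add(Z, Z), mul(SSZ, add(SZ, Z))))
  step 6: S(add(Z, mul(SSZ, add(SZ, Z))))
  step 7: S(mul(SSZ, add(SZ, Z)))
  step 8: S(add(add(SZ, Z), mul(SZ, add(SZ, Z))))
  step 9: S(add(S(add(Z, Z)), mul(SZ, add(SZ, Z))))
  step 10: S(S(add(add(Z, Z), mul(SZ, add(SZ, Z)))))
  step 11: S(S(add(Z, mul(SZ, add(SZ, Z)))))
  step 12: S(S(mul(SZ, add(SZ, Z))))
  step 13: S(S(add(add(SZ, Z), mul(Z, add(SZ, Z)))))
  step 14: S(S(add(S(add(Z, Z)), mul(Z, add(SZ, Z)))))
  step 15: S(S(S(add(add(Z, Z), mul(Z, add(SZ, Z))))))
  step 16: S(S(S(add(Z, mul(Z, add(SZ, Z))))))
  step 17: S(S(S(mul(Z, add(SZ, Z)))))
  step 18: SSSZ

Term B:
  start: add(add(SSSZ, SSZ), mul(SSZ, SSZ))
  step 1: add(S(add(SSZ, SSZ)), mul(SSZ, SSZ))
  step 2: S(add(add(SSZ, SSZ), mul(SSZ, SSZ)))
  step 3: S(add(S(add(SZ, SSZ)), mul(SSZ, SSZ)))
  step 4: S(S(add(add(SZ, SSZ), mul(SSZ, SSZ))))
  step 5: S(S(add(S(add(Z, SSZ)), mul(SSZ, SSZ))))
  step 6: S(S(S(add(add(Z, SSZ), mul(SSZ, SSZ)))))
  step 7: S(S(S(add(SSZ, mul(SSZ, SSZ)))))
  step 8: S(S(S(S(add(SZ, mul(SSZ, SSZ))))))
  step 9: S(S(S(S(S(add(Z, mul(SSZ, SSZ)))))))
  step 10: S(S(S(S(S(mul(SSZ, SSZ))))))
  step 11: S(S(S(S(S(add(SSZ, mul(SZ, SSZ)))))))
  step 12: S(S(S(S(S(S(add(SZ, mul(SZ, SSZ))))))))
  step 13: S(S(S(S(S(S(S(add(Z, mul(SZ, SSZ)))))))))
  step 14: S(S(S(S(S(S(S(mul(SZ, SSZ))))))))
  step 15: S(S(S(S(S(S(S(add(SSZ, mul(Z, SSZ)))))))))
  step 16: S(S(S(S(S(S(S(S(add(SZ, mul(Z, SSZ))))))))))
  step 17: S(S(S(S(S(S(S(S(S(add(Z, mul(Z, SSZ)))))))))))
  step 18: S(S(S(S(S(S(S(S(S(mul(Z, SSZ))))))))))
  step 19: S^9(Z)

Answer: DIFFERENT — A ⇓ SSSZ, B ⇓ S^9(Z)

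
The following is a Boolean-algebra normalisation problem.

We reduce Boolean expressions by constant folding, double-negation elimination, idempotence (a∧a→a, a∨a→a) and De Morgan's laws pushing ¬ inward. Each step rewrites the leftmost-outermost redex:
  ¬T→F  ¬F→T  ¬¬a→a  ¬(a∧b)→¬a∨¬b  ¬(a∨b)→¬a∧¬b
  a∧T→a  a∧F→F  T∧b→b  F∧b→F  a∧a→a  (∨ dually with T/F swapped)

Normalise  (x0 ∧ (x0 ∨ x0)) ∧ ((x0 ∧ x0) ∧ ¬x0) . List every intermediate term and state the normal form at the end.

Answer: normal form = x0 ∧ (x0 ∧ ¬x0)  (in 3 steps)

Reduction:
  start: (x0 ∧ (x0 ∨ x0)) ∧ ((x0 ∧ x0) ∧ ¬x0)
  step 1: (x0 ∧ x0) ∧ ((x0 ∧ x0) ∧ ¬x0)
  step 2: x0 ∧ ((x0 ∧ x0) ∧ ¬x0)
  step 3: x0 ∧ (x0 ∧ ¬x0)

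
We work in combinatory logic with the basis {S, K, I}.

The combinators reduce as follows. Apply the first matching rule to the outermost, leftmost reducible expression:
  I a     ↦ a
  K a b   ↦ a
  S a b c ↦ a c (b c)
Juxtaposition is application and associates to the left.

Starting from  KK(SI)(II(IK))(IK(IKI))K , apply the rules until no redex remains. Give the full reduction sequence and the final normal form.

Answer: normal form = KK  (in 5 steps)

Reduction:
  start: KK(SI)(II(IK))(IK(IKI))K
  step 1: K(II(IK))(IK(IKI))K
  step 2: II(IK)K
  step 3: I(IK)K
  step 4: IKK
  step 5: KK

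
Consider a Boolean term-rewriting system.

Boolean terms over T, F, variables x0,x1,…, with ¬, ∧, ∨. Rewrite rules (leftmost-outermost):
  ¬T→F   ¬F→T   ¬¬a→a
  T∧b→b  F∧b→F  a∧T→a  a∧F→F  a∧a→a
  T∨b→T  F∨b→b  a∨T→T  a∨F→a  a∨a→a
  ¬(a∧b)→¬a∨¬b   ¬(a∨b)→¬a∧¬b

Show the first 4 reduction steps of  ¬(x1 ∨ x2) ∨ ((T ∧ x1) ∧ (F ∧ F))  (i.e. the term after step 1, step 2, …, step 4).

  start: ¬(x1 ∨ x2) ∨ ((T ∧ x1) ∧ (F ∧ F))
  →1  (¬x1 ∧ ¬x2) ∨ ((T ∧ x1) ∧ (F ∧ F))
  →2  (¬x1 ∧ ¬x2) ∨ (x1 ∧ (F ∧ F))
  →3  (¬x1 ∧ ¬x2) ∨ (x1 ∧ F)
  →4  (¬x1 ∧ ¬x2) ∨ F

Answer: after 4 steps: (¬x1 ∧ ¬x2) ∨ F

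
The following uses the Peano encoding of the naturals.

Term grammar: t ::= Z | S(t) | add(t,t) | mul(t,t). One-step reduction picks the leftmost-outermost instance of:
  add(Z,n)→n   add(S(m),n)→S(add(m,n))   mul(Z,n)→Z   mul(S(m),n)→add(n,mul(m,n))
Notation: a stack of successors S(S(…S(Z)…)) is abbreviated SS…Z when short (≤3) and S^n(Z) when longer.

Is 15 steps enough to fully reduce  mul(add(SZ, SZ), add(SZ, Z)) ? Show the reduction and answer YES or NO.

  start: mul(add(SZ, SZ), add(SZ, Z))
  [1] mul(S(add(Z, SZ)), add(SZ, Z))
  [2] add(add(SZ, Z), mul(add(Z, SZ), add(SZ, Z)))
  [3] add(S(add(Z, Z)), mul(add(Z, SZ), add(SZ, Z)))
  [4] S(add(add(Z, Z), mul(add(Z, SZ), add(SZ, Z))))
  [5] S(add(Z, mul(add(Z, SZ), add(SZ, Z))))
  [6] S(mul(add(Z, SZ), add(SZ, Z)))
  [7] S(mul(SZ, add(SZ, Z)))
  [8] S(add(add(SZ, Z), mul(Z, add(SZ, Z))))
  [9] S(add(S(add(Z, Z)), mul(Z, add(SZ, Z))))
  [10] S(S(add(add(Z, Z), mul(Z, add(SZ, Z)))))
  [11] S(S(add(Z, mul(Z, add(SZ, Z)))))
  [12] S(S(mul(Z, add(SZ, Z))))
  [13] SSZ

Answer: YES — reaches normal form SSZ in 13 ≤ 15 steps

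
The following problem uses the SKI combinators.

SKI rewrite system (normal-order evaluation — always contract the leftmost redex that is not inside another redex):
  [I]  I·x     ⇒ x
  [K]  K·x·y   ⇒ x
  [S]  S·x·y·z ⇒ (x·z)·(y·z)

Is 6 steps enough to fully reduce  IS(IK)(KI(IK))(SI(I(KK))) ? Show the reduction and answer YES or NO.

  start: IS(IK)(KI(IK))(SI(I(KK)))
  →1  S(IK)(KI(IK))(SI(I(KK)))
  →2  IK(SI(I(KK)))(KI(IK)(SI(I(KK))))
  →3  K(SI(I(KK)))(KI(IK)(SI(I(KK))))
  →4  SI(I(KK))
  →5  SI(KK)

Answer: YES — reaches normal form SI(KK) in 5 ≤ 6 steps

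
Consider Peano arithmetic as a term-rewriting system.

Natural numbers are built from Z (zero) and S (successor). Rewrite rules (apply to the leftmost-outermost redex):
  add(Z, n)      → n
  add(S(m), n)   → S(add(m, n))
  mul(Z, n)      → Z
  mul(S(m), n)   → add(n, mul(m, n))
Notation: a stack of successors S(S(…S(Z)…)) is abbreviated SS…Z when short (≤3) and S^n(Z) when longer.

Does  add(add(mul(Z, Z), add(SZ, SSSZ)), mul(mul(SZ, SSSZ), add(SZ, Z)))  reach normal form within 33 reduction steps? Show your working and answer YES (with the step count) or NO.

Answer: YES — reaches normal form S^7(Z) in 31 ≤ 33 steps

Working:
  start: add(add(mul(Z, Z), add(SZ, SSSZ)), mul(mul(SZ, SSSZ), add(SZ, Z)))
  →1  add(add(Z, add(SZ, SSSZ)), mul(mul(SZ, SSSZ), add(SZ, Z)))
  →2  add(add(SZ, SSSZ), mul(mul(SZ, SSSZ), add(SZ, Z)))
  →3  add(S(add(Z, SSSZ)), mul(mul(SZ, SSSZ), add(SZ, Z)))
  →4  S(add(add(Z, SSSZ), mul(mul(SZ, SSSZ), add(SZ, Z))))
  →5  S(add(SSSZ, mul(mul(SZ, SSSZ), add(SZ, Z))))
  →6  S(S(add(SSZ, mul(mul(SZ, SSSZ), add(SZ, Z)))))
  →7  S(S(S(add(SZ, mul(mul(SZ, SSSZ), add(SZ, Z))))))
  →8  S(S(S(S(add(Z, mul(mul(SZ, SSSZ), add(SZ, Z)))))))
  →9  S(S(S(S(mul(mul(SZ, SSSZ), add(SZ, Z))))))
  →10  S(S(S(S(mul(add(SSSZ, mul(Z, SSSZ)), add(SZ, Z))))))
  →11  S(S(S(S(mul(S(add(SSZ, mul(Z, SSSZ))), add(SZ, Z))))))
  →12  S(S(S(S(add(add(SZ, Z), mul(add(SSZ, mul(Z, SSSZ)), add(SZ, Z)))))))
  →13  S(S(S(S(add(S(add(Z, Z)), mul(add(SSZ, mul(Z, SSSZ)), add(SZ, Z)))))))
  →14  S(S(S(S(S(add(add(Z, Z), mul(add(SSZ, mul(Z, SSSZ)), add(SZ, Z))))))))
  →15  S(S(S(S(S(add(Z, mul(add(SSZ, mul(Z, SSSZ)), add(SZ, Z))))))))
  →16  S(S(S(S(S(mul(add(SSZ, mul(Z, SSSZ)), add(SZ, Z)))))))
  →17  S(S(S(S(S(mul(S(add(SZ, mul(Z, SSSZ))), add(SZ, Z)))))))
  →18  S(S(S(S(S(add(add(SZ, Z), mul(add(SZ, mul(Z, SSSZ)), add(SZ, Z))))))))
  →19  S(S(S(S(S(add(S(add(Z, Z)), mul(add(SZ, mul(Z, SSSZ)), add(SZ, Z))))))))
  →20  S(S(S(S(S(S(add(add(Z, Z), mul(add(SZ, mul(Z, SSSZ)), add(SZ, Z)))))))))
  →21  S(S(S(S(S(S(add(Z, mul(add(SZ, mul(Z, SSSZ)), add(SZ, Z)))))))))
  →22  S(S(S(S(S(S(mul(add(SZ, mul(Z, SSSZ)), add(SZ, Z))))))))
  →23  S(S(S(S(S(S(mul(S(add(Z, mul(Z, SSSZ))), add(SZ, Z))))))))
  →24  S(S(S(S(S(S(add(add(SZ, Z), mul(add(Z, mul(Z, SSSZ)), add(SZ, Z)))))))))
  →25  S(S(S(S(S(S(add(S(add(Z, Z)), mul(add(Z, mul(Z, SSSZ)), add(SZ, Z)))))))))
  →26  S(S(S(S(S(S(S(add(add(Z, Z), mul(add(Z, mul(Z, SSSZ)), add(SZ, Z))))))))))
  →27  S(S(S(S(S(S(S(add(Z, mul(add(Z, mul(Z, SSSZ)), add(SZ, Z))))))))))
  →28  S(S(S(S(S(S(S(mul(add(Z, mul(Z, SSSZ)), add(SZ, Z)))))))))
  →29  S(S(S(S(S(S(S(mul(mul(Z, SSSZ), add(SZ, Z)))))))))
  →30  S(S(S(S(S(S(S(mul(Z, add(SZ, Z)))))))))
  →31  S^7(Z)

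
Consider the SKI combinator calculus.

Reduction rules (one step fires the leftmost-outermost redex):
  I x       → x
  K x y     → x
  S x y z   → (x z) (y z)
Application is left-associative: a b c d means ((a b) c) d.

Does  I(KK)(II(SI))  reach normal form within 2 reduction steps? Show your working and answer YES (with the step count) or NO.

Answer: YES — reaches normal form K in 2 ≤ 2 steps

Derivation:
  start: I(KK)(II(SI))
  →1  KK(II(SI))
  →2  K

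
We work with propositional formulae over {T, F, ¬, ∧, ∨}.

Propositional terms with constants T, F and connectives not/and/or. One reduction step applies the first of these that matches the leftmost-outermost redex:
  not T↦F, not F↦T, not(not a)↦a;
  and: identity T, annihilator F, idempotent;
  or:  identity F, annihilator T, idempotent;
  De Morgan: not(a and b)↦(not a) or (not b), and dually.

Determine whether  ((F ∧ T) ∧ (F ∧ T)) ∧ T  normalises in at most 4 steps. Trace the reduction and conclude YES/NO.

Answer: YES — reaches normal form F in 3 ≤ 4 steps

Derivation:
  start: ((F ∧ T) ∧ (F ∧ T)) ∧ T
  [1] (F ∧ T) ∧ (F ∧ T)
  [2] F ∧ T
  [3] F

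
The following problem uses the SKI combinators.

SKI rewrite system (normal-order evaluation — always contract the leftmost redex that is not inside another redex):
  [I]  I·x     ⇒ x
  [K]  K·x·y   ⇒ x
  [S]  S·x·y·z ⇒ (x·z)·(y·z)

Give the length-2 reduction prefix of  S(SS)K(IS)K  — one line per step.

  start: S(SS)K(IS)K
  step 1: SS(IS)(K(IS))K
  step 2: S(K(IS))(IS(K(IS)))K

Answer: after 2 steps: S(K(IS))(IS(K(IS)))K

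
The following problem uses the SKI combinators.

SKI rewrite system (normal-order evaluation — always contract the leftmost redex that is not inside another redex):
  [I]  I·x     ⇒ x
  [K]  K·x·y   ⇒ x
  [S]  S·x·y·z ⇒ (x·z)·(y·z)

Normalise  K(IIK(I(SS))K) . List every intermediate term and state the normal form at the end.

  start: K(IIK(I(SS))K)
  step 1: K(IK(I(SS))K)
  step 2: K(K(I(SS))K)
  step 3: K(I(SS))
  step 4: K(SS)

Answer: normal form = K(SS)  (in 4 steps)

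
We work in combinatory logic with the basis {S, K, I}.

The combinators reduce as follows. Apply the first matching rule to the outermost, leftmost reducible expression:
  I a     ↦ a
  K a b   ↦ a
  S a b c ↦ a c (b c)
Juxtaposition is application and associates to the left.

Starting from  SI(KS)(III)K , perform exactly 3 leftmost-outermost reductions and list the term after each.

  start: SI(KS)(III)K
  →1  I(III)(KS(III))K
  →2  III(KS(III))K
  →3  II(KS(III))K

Answer: after 3 steps: II(KS(III))K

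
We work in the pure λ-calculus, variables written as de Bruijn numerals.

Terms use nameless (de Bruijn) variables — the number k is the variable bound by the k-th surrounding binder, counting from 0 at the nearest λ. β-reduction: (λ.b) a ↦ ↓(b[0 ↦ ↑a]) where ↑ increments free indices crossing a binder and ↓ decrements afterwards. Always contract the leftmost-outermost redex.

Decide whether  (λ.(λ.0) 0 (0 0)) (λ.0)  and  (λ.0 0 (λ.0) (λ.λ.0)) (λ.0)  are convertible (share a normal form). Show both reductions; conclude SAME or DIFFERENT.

Term A:
  start: (λ.(λ.0) 0 (0 0)) (λ.0)
  step 1: (λ.0) (λ.0) ((λ.0) (λ.0))
  step 2: (λ.0) ((λ.0) (λ.0))
  step 3: (λ.0) (λ.0)
  step 4: λ.0

Term B:
  start: (λ.0 0 (λ.0) (λ.λ.0)) (λ.0)
  step 1: (λ.0) (λ.0) (λ.0) (λ.λ.0)
  step 2: (λ.0) (λ.0) (λ.λ.0)
  step 3: (λ.0) (λ.λ.0)
  step 4: λ.λ.0

Answer: DIFFERENT — A ⇓ λ.0, B ⇓ λ.λ.0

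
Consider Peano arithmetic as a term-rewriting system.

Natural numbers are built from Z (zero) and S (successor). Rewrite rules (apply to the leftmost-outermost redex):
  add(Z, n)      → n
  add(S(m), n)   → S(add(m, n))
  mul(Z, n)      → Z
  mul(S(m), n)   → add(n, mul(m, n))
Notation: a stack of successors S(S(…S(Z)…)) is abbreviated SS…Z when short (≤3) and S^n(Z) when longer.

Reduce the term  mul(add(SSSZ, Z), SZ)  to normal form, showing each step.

  start: mul(add(SSSZ, Z), SZ)
  →1  mul(S(add(SSZ, Z)), SZ)
  →2  add(SZ, mul(add(SSZ, Z), SZ))
  →3  S(add(Z, mul(add(SSZ, Z), SZ)))
  →4  S(mul(add(SSZ, Z), SZ))
  →5  S(mul(S(add(SZ, Z)), SZ))
  →6  S(add(SZ, mul(add(SZ, Z), SZ)))
  →7  S(S(add(Z, mul(add(SZ, Z), SZ))))
  →8  S(S(mul(add(SZ, Z), SZ)))
  →9  S(S(mul(S(add(Z, Z)), SZ)))
  →10  S(S(add(SZ, mul(add(Z, Z), SZ))))
  →11  S(S(S(add(Z, mul(add(Z, Z), SZ)))))
  →12  S(S(S(mul(add(Z, Z), SZ))))
  →13  S(S(S(mul(Z, SZ))))
  →14  SSSZ

Answer: normal form = SSSZ  (in 14 steps)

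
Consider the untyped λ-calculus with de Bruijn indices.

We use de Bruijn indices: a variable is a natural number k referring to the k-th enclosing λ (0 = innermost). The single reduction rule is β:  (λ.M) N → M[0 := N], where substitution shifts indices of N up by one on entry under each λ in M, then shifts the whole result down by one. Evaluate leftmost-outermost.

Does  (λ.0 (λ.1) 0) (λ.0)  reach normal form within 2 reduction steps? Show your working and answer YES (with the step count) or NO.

Answer: NO — after 2 steps the term is (λ.λ.0) (λ.0), not yet normal

Working:
  start: (λ.0 (λ.1) 0) (λ.0)
  step 1: (λ.0) (λ.λ.0) (λ.0)
  step 2: (λ.λ.0) (λ.0)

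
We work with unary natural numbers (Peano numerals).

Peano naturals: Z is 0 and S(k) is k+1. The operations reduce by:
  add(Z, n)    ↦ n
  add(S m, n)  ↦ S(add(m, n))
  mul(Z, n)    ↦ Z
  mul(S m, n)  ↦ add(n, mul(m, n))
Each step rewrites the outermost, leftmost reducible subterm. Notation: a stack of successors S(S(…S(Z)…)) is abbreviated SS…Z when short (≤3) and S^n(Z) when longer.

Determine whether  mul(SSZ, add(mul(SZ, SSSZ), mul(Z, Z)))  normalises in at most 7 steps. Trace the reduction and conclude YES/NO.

Answer: NO — after 7 steps the term is S(add(S(add(add(SZ, mul(Z, SSSZ)), mul(Z, Z))), mul(SZ, add(mul(SZ, SSSZ), mul(Z, Z))))), not yet normal

Reduction:
  start: mul(SSZ, add(mul(SZ, SSSZ), mul(Z, Z)))
  →1  add(add(mul(SZ, SSSZ), mul(Z, Z)), mul(SZ, add(mul(SZ, SSSZ), mul(Z, Z))))
  →2  add(add(add(SSSZ, mul(Z, SSSZ)), mul(Z, Z)), mul(SZ, add(mul(SZ, SSSZ), mul(Z, Z))))
  →3  add(add(S(add(SSZ, mul(Z, SSSZ))), mul(Z, Z)), mul(SZ, add(mul(SZ, SSSZ), mul(Z, Z))))
  →4  add(S(add(add(SSZ, mul(Z, SSSZ)), mul(Z, Z))), mul(SZ, add(mul(SZ, SSSZ), mul(Z, Z))))
  →5  S(add(add(add(SSZ, mul(Z, SSSZ)), mul(Z, Z)), mul(SZ, add(mul(SZ, SSSZ), mul(Z, Z)))))
  →6  S(add(add(S(add(SZ, mul(Z, SSSZ))), mul(Z, Z)), mul(SZ, add(mul(SZ, SSSZ), mul(Z, Z)))))
  →7  S(add(S(add(add(SZ, mul(Z, SSSZ)), mul(Z, Z))), mul(SZ, add(mul(SZ, SSSZ), mul(Z, Z)))))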